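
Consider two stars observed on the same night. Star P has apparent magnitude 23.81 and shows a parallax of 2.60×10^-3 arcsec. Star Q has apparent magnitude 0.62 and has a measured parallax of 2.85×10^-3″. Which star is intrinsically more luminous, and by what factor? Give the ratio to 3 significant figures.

Star P: d = 1/p = 1/2.60×10^-3″ = 384.6 pc
Star P: M = m − 5 log₁₀ d + 5 = 23.81 − 5·2.5850 + 5 = 15.885
Star Q: d = 1/p = 1/2.85×10^-3″ = 350.9 pc
Star Q: M = m − 5 log₁₀ d + 5 = 0.62 − 5·2.5452 + 5 = -7.106
ΔM = M_P − M_Q = 15.885 − (-7.106) = 22.991; smaller M is more luminous → Star Q.
L ratio = 10^(0.4 |ΔM|) = 10^9.196 = 1.571×10^9

Star Q is more luminous, by a factor of 1.57×10^9.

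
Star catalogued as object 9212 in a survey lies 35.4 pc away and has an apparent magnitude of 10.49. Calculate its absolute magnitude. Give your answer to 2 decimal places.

M ≈ 7.74

5 log₁₀(d/10 pc) = 5 log₁₀(35.40) − 5 = 2.745
M = m − 5 log₁₀(d/10) = 10.49 − 2.745 = 7.745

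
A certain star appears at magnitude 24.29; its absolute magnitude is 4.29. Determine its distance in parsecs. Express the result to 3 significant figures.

d ≈ 100000 pc

μ = m − M = 20.000
m − M = 5 log₁₀ d − 5
log₁₀ d = (m − M)/5 + 1 = 5.0000
d = 10^5.0000 = 100000 pc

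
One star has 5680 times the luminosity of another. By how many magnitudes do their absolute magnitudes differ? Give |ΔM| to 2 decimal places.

|ΔM| ≈ 9.39

Pogson: ΔM = −2.5 log₁₀(ratio) = −2.5 log₁₀(5680) = −2.5 × 3.7543 = -9.386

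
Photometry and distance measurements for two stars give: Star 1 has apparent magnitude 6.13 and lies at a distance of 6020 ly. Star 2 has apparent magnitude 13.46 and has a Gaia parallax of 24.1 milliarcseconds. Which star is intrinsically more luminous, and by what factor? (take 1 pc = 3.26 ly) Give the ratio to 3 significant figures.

Star 1: d = 6020 ly / 3.26 = 1847 pc
Star 1: M = m − 5 log₁₀ d + 5 = 6.13 − 5·3.2664 + 5 = -5.202
Star 2: p = 24.1 mas = 0.0241″ → d = 1/p = 41.49 pc
Star 2: M = m − 5 log₁₀ d + 5 = 13.46 − 5·1.6180 + 5 = 10.370
ΔM = M_1 − M_2 = -5.202 − (10.370) = -15.572; smaller M is more luminous → Star 1.
L ratio = 10^(0.4 |ΔM|) = 10^6.229 = 1.694×10^6

Star 1 is more luminous, by a factor of 1.69×10^6.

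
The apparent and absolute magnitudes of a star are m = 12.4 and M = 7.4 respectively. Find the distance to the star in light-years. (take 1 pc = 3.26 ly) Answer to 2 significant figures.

d ≈ 330 ly

μ = m − M = 5.000
m − M = 5 log₁₀ d − 5
log₁₀ d = (m − M)/5 + 1 = 2.0000
d = 10^2.0000 = 100.0 pc
= 326.0 ly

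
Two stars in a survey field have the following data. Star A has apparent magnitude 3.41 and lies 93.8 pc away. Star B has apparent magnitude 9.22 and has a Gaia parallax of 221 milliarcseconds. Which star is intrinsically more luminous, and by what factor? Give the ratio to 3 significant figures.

Star A is more luminous, by a factor of 90600.

Star A: M = m − 5 log₁₀ d + 5 = 3.41 − 5·1.9722 + 5 = -1.451
Star B: p = 221 mas = 0.221″ → d = 1/p = 4.525 pc
Star B: M = m − 5 log₁₀ d + 5 = 9.22 − 5·0.6556 + 5 = 10.942
ΔM = M_A − M_B = -1.451 − (10.942) = -12.393; smaller M is more luminous → Star A.
L ratio = 10^(0.4 |ΔM|) = 10^4.957 = 90610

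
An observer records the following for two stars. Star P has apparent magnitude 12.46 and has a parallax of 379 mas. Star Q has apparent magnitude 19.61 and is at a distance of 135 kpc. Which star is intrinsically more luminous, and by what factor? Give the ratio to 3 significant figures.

Star Q is more luminous, by a factor of 3.61×10^6.

Star P: p = 379 mas = 0.379″ → d = 1/p = 2.639 pc
Star P: M = m − 5 log₁₀ d + 5 = 12.46 − 5·0.4214 + 5 = 15.353
Star Q: d = 135 kpc = 135000 pc
Star Q: M = m − 5 log₁₀ d + 5 = 19.61 − 5·5.1303 + 5 = -1.042
ΔM = M_P − M_Q = 15.353 − (-1.042) = 16.395; smaller M is more luminous → Star Q.
L ratio = 10^(0.4 |ΔM|) = 10^6.558 = 3.614×10^6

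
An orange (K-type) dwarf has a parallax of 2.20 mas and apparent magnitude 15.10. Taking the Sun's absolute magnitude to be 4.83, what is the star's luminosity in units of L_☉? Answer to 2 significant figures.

d = 1/p = 1000/2.20 mas = 454.5 pc
M = m − 5 log₁₀ d + 5 = 15.10 − 5·2.6576 + 5 = 6.812
M − M_☉ = 6.812 − 4.83 = 1.982
L/L_☉ = 10^(−0.4 × 1.982) = 0.1611

L/L_☉ ≈ 0.16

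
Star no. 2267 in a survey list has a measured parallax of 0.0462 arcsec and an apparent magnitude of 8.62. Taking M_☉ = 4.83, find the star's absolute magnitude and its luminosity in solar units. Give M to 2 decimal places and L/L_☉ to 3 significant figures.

M ≈ 6.94; L/L_☉ ≈ 0.143

d = 1/p = 1/0.0462″ = 21.65 pc
M = m − 5 log₁₀ d + 5 = 8.62 − 5·1.3354 + 5 = 6.943
M − M_☉ = 6.943 − 4.83 = 2.113
L/L_☉ = 10^(−0.4 × 2.113) = 0.1428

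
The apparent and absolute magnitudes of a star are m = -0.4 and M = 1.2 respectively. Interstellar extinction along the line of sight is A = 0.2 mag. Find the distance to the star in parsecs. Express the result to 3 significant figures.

d ≈ 4.37 pc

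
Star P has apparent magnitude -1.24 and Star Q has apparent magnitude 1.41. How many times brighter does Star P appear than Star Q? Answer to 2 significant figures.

Magnitude difference = -2.65
Flux ratio = 10^(−0.4 Δm) = 10^(−0.4 × -2.65) = 10^1.060 = 11.48

11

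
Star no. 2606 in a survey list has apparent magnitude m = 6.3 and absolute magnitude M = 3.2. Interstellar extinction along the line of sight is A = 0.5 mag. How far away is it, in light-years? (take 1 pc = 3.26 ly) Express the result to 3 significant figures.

d ≈ 108 ly

m − M = 5 log₁₀(d/10 pc) + A  ⇒  6.3 − (3.2) − 0.5 = 5 log₁₀(d/10)
2.600 = 5 log₁₀(d/10)
log₁₀ d = (m − M − A)/5 + 1 = 1.5200
d = 10^1.5200 = 33.11 pc
= 107.9 ly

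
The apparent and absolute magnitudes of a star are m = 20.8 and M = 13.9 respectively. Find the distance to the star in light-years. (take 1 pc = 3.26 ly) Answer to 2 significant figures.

μ = m − M = 6.900
m − M = 5 log₁₀ d − 5
log₁₀ d = (m − M)/5 + 1 = 2.3800
d = 10^2.3800 = 239.9 pc
= 782.0 ly

d ≈ 780 ly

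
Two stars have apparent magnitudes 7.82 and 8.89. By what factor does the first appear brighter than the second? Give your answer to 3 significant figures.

2.68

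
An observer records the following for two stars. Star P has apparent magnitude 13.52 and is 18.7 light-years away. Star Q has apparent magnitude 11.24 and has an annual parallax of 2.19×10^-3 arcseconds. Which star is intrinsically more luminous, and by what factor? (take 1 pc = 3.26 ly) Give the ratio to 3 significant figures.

Star P: d = 18.7 ly / 3.26 = 5.736 pc
Star P: M = m − 5 log₁₀ d + 5 = 13.52 − 5·0.7586 + 5 = 14.727
Star Q: d = 1/p = 1/2.19×10^-3″ = 456.6 pc
Star Q: M = m − 5 log₁₀ d + 5 = 11.24 − 5·2.6596 + 5 = 2.942
ΔM = M_P − M_Q = 14.727 − (2.942) = 11.785; smaller M is more luminous → Star Q.
L ratio = 10^(0.4 |ΔM|) = 10^4.714 = 51740

Star Q is more luminous, by a factor of 51700.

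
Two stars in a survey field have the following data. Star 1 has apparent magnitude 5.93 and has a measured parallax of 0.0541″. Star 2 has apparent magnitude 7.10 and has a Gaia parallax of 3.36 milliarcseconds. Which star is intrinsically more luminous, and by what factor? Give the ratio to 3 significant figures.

Star 1: d = 1/p = 1/0.0541″ = 18.48 pc
Star 1: M = m − 5 log₁₀ d + 5 = 5.93 − 5·1.2668 + 5 = 4.596
Star 2: p = 3.36 mas = 3.36×10^-3″ → d = 1/p = 297.6 pc
Star 2: M = m − 5 log₁₀ d + 5 = 7.10 − 5·2.4737 + 5 = -0.268
ΔM = M_1 − M_2 = 4.596 − (-0.268) = 4.864; smaller M is more luminous → Star 2.
L ratio = 10^(0.4 |ΔM|) = 10^1.946 = 88.25

Star 2 is more luminous, by a factor of 88.3.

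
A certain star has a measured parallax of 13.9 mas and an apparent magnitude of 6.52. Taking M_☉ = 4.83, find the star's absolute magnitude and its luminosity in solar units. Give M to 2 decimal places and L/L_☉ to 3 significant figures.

d = 1/p = 1000/13.9 mas = 71.94 pc
M = m − 5 log₁₀ d + 5 = 6.52 − 5·1.8570 + 5 = 2.235
M − M_☉ = 2.235 − 4.83 = -2.595
L/L_☉ = 10^(−0.4 × -2.595) = 10.91

M ≈ 2.24; L/L_☉ ≈ 10.9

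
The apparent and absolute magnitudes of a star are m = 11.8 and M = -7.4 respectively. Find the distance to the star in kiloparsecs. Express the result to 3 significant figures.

μ = m − M = 19.200
m − M = 5 log₁₀ d − 5
log₁₀ d = (m − M)/5 + 1 = 4.8400
d = 10^4.8400 = 69180 pc
= 69.18 kpc

d ≈ 69.2 kpc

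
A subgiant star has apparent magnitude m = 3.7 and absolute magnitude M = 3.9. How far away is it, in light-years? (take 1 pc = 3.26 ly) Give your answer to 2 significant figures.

d ≈ 30 ly

μ = m − M = -0.200
m − M = 5 log₁₀ d − 5
log₁₀ d = (m − M)/5 + 1 = 0.9600
d = 10^0.9600 = 9.120 pc
= 29.73 ly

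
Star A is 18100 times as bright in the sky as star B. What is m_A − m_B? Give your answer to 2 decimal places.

Pogson: Δm = −2.5 log₁₀(ratio) = −2.5 log₁₀(18100) = −2.5 × 4.2577 = -10.644
Star A is brighter, so it has the smaller magnitude: the difference is negative.

m_A − m_B ≈ -10.64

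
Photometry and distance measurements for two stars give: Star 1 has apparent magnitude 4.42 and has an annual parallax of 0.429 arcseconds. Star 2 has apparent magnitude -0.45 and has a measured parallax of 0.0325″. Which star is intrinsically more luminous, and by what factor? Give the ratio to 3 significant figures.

Star 1: d = 1/p = 1/0.429″ = 2.331 pc
Star 1: M = m − 5 log₁₀ d + 5 = 4.42 − 5·0.3675 + 5 = 7.582
Star 2: d = 1/p = 1/0.0325″ = 30.77 pc
Star 2: M = m − 5 log₁₀ d + 5 = -0.45 − 5·1.4881 + 5 = -2.891
ΔM = M_1 − M_2 = 7.582 − (-2.891) = 10.473; smaller M is more luminous → Star 2.
L ratio = 10^(0.4 |ΔM|) = 10^4.189 = 15460

Star 2 is more luminous, by a factor of 15500.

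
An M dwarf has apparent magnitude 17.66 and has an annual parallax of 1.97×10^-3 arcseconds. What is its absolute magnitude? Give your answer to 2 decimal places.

M ≈ 9.13

d = 1/p = 1/1.97×10^-3″ = 507.6 pc
5 log₁₀(d/10 pc) = 5 log₁₀(507.6) − 5 = 8.528
M = m − 5 log₁₀(d/10) = 17.66 − 8.528 = 9.132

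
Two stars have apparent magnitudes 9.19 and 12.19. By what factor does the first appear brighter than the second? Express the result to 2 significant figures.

Magnitude difference = -3.00
Flux ratio = 10^(−0.4 Δm) = 10^(−0.4 × -3.00) = 10^1.200 = 15.85

16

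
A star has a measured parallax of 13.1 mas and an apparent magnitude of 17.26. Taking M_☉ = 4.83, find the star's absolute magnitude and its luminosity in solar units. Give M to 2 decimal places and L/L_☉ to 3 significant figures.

M ≈ 12.85; L/L_☉ ≈ 6.22×10^-4

d = 1/p = 1000/13.1 mas = 76.34 pc
M = m − 5 log₁₀ d + 5 = 17.26 − 5·1.8827 + 5 = 12.846
M − M_☉ = 12.846 − 4.83 = 8.016
L/L_☉ = 10^(−0.4 × 8.016) = 6.215×10^-4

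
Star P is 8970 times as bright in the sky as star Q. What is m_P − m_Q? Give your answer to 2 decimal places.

Pogson: Δm = −2.5 log₁₀(ratio) = −2.5 log₁₀(8970) = −2.5 × 3.9528 = -9.882
Star P is brighter, so it has the smaller magnitude: the difference is negative.

m_P − m_Q ≈ -9.88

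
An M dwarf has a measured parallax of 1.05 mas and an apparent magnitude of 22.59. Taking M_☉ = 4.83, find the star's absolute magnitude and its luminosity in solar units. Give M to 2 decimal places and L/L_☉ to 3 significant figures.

M ≈ 12.70; L/L_☉ ≈ 7.14×10^-4

d = 1/p = 1000/1.05 mas = 952.4 pc
M = m − 5 log₁₀ d + 5 = 22.59 − 5·2.9788 + 5 = 12.696
M − M_☉ = 12.696 − 4.83 = 7.866
L/L_☉ = 10^(−0.4 × 7.866) = 7.139×10^-4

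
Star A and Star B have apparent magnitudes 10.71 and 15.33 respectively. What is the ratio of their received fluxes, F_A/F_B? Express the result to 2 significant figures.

F_A/F_B ≈ 70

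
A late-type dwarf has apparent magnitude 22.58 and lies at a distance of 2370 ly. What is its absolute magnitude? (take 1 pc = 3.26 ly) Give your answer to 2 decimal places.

M ≈ 13.27

d = 2370 ly / 3.26 = 727.0 pc
5 log₁₀(d/10 pc) = 5 log₁₀(727.0) − 5 = 9.308
M = m − 5 log₁₀(d/10) = 22.58 − 9.308 = 13.272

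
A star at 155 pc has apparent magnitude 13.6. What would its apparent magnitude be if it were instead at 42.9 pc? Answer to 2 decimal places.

m ≈ 10.81

Flux ∝ 1/d², so Δm = 5 log₁₀(d₂/d₁) = 5 log₁₀(42.9/155) = -2.789
m₂ = m₁ + Δm = 13.6 + (-2.789) = 10.811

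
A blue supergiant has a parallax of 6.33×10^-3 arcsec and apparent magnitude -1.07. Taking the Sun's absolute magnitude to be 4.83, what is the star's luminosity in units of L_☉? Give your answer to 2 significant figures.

d = 1/p = 1/6.33×10^-3″ = 158.0 pc
M = m − 5 log₁₀ d + 5 = -1.07 − 5·2.1986 + 5 = -7.063
M − M_☉ = -7.063 − 4.83 = -11.893
L/L_☉ = 10^(−0.4 × -11.893) = 57170

L/L_☉ ≈ 57000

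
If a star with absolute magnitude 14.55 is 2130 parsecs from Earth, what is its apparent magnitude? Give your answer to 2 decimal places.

m = M + 5 log₁₀ d − 5 = 14.55 + 5·3.3284 − 5 = 26.192

m ≈ 26.19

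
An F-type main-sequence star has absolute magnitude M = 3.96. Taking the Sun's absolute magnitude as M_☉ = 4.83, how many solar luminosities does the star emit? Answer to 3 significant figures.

L/L_☉ ≈ 2.23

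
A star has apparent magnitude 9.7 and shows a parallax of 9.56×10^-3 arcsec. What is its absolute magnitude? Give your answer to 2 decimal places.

M ≈ 4.60

d = 1/p = 1/9.56×10^-3″ = 104.6 pc
5 log₁₀(d/10 pc) = 5 log₁₀(104.6) − 5 = 5.098
M = m − 5 log₁₀(d/10) = 9.7 − 5.098 = 4.602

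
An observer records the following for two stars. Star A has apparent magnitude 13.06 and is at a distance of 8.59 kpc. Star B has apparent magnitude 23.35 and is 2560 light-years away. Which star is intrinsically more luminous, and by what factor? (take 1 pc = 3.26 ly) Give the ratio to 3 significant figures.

Star A: d = 8.59 kpc = 8590 pc
Star A: M = m − 5 log₁₀ d + 5 = 13.06 − 5·3.9340 + 5 = -1.610
Star B: d = 2560 ly / 3.26 = 785.3 pc
Star B: M = m − 5 log₁₀ d + 5 = 23.35 − 5·2.8950 + 5 = 13.875
ΔM = M_A − M_B = -1.610 − (13.875) = -15.485; smaller M is more luminous → Star A.
L ratio = 10^(0.4 |ΔM|) = 10^6.194 = 1.563×10^6

Star A is more luminous, by a factor of 1.56×10^6.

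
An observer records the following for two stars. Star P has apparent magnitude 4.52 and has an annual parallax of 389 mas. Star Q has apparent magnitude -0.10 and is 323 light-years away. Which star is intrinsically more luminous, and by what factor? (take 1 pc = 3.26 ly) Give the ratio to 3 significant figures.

Star Q is more luminous, by a factor of 105000.

Star P: p = 389 mas = 0.389″ → d = 1/p = 2.571 pc
Star P: M = m − 5 log₁₀ d + 5 = 4.52 − 5·0.4101 + 5 = 7.470
Star Q: d = 323 ly / 3.26 = 99.08 pc
Star Q: M = m − 5 log₁₀ d + 5 = -0.10 − 5·1.9960 + 5 = -5.080
ΔM = M_P − M_Q = 7.470 − (-5.080) = 12.550; smaller M is more luminous → Star Q.
L ratio = 10^(0.4 |ΔM|) = 10^5.020 = 104700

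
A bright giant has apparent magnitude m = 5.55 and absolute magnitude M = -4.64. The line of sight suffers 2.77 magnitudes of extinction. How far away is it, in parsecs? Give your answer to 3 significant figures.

m − M = 5 log₁₀(d/10 pc) + A  ⇒  5.55 − (-4.64) − 2.77 = 5 log₁₀(d/10)
7.420 = 5 log₁₀(d/10)
log₁₀ d = (m − M − A)/5 + 1 = 2.4840
d = 10^2.4840 = 304.8 pc

d ≈ 305 pc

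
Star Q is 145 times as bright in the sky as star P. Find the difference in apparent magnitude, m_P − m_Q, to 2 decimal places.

Pogson: Δm = −2.5 log₁₀(ratio) = −2.5 log₁₀(145) = −2.5 × 2.1614 = -5.403
Star Q is brighter so has the smaller magnitude: m_P − m_Q is positive.

m_P − m_Q ≈ 5.40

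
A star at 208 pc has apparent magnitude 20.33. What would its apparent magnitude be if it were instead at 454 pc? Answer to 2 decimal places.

m ≈ 22.02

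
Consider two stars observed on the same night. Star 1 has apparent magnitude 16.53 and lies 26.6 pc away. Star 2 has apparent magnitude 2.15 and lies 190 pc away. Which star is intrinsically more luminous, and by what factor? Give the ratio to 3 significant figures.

Star 2 is more luminous, by a factor of 2.88×10^7.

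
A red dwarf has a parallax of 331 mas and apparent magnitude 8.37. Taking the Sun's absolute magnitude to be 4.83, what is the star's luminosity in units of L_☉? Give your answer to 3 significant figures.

d = 1/p = 1000/331 mas = 3.021 pc
M = m − 5 log₁₀ d + 5 = 8.37 − 5·0.4802 + 5 = 10.969
M − M_☉ = 10.969 − 4.83 = 6.139
L/L_☉ = 10^(−0.4 × 6.139) = 3.502×10^-3

L/L_☉ ≈ 3.50×10^-3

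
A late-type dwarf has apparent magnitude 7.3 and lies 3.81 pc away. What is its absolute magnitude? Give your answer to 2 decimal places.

5 log₁₀(d/10 pc) = 5 log₁₀(3.810) − 5 = -2.095
M = m − 5 log₁₀(d/10) = 7.3 + 2.095 = 9.395

M ≈ 9.40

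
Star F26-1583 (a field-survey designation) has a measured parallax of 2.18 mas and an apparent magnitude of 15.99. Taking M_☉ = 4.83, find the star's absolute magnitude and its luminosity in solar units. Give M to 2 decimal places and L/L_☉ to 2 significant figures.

d = 1/p = 1000/2.18 mas = 458.7 pc
M = m − 5 log₁₀ d + 5 = 15.99 − 5·2.6615 + 5 = 7.682
M − M_☉ = 7.682 − 4.83 = 2.852
L/L_☉ = 10^(−0.4 × 2.852) = 0.07229

M ≈ 7.68; L/L_☉ ≈ 0.072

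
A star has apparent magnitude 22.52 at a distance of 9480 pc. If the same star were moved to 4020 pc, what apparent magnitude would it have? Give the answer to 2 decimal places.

Flux ∝ 1/d², so Δm = 5 log₁₀(d₂/d₁) = 5 log₁₀(4020/9480) = -1.863
m₂ = m₁ + Δm = 22.52 + (-1.863) = 20.657

m ≈ 20.66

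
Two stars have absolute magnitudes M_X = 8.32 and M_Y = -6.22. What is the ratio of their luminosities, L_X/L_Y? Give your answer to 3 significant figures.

L_X/L_Y ≈ 1.53×10^-6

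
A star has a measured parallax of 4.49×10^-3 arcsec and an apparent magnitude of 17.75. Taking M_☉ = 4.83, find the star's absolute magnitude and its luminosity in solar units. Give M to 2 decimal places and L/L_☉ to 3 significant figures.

M ≈ 11.01; L/L_☉ ≈ 3.37×10^-3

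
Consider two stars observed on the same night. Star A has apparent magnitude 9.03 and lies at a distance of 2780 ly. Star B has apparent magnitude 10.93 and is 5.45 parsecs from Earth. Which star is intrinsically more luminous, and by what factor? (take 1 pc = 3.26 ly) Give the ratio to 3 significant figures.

Star A is more luminous, by a factor of 141000.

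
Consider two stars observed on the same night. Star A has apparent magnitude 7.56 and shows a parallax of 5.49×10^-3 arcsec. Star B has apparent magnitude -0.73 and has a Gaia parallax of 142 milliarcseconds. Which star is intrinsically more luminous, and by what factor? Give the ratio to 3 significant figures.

Star A: d = 1/p = 1/5.49×10^-3″ = 182.1 pc
Star A: M = m − 5 log₁₀ d + 5 = 7.56 − 5·2.2604 + 5 = 1.258
Star B: p = 142 mas = 0.142″ → d = 1/p = 7.042 pc
Star B: M = m − 5 log₁₀ d + 5 = -0.73 − 5·0.8477 + 5 = 0.031
ΔM = M_A − M_B = 1.258 − (0.031) = 1.226; smaller M is more luminous → Star B.
L ratio = 10^(0.4 |ΔM|) = 10^0.491 = 3.094

Star B is more luminous, by a factor of 3.09.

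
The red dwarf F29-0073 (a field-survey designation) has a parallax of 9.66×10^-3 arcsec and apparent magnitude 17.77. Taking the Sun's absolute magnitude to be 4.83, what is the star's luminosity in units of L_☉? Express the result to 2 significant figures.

L/L_☉ ≈ 7.1×10^-4

d = 1/p = 1/9.66×10^-3″ = 103.5 pc
M = m − 5 log₁₀ d + 5 = 17.77 − 5·2.0150 + 5 = 12.695
M − M_☉ = 12.695 − 4.83 = 7.865
L/L_☉ = 10^(−0.4 × 7.865) = 7.146×10^-4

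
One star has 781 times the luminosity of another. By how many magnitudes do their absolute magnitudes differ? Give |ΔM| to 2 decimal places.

|ΔM| ≈ 7.23

Pogson: ΔM = −2.5 log₁₀(ratio) = −2.5 log₁₀(781) = −2.5 × 2.8927 = -7.232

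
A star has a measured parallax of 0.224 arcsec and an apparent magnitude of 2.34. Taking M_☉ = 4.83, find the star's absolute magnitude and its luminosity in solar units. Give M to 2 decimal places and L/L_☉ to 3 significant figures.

M ≈ 4.09; L/L_☉ ≈ 1.97

d = 1/p = 1/0.224″ = 4.464 pc
M = m − 5 log₁₀ d + 5 = 2.34 − 5·0.6498 + 5 = 4.091
M − M_☉ = 4.091 − 4.83 = -0.739
L/L_☉ = 10^(−0.4 × -0.739) = 1.975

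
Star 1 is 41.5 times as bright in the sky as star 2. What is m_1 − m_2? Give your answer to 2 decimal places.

m_1 − m_2 ≈ -4.05

Pogson: Δm = −2.5 log₁₀(ratio) = −2.5 log₁₀(41.5) = −2.5 × 1.6180 = -4.045
Star 1 is brighter, so it has the smaller magnitude: the difference is negative.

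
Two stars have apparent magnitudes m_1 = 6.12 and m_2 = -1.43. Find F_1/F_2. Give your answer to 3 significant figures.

F_1/F_2 ≈ 9.55×10^-4

Δm = 6.12 − (-1.43) = 7.55
Flux ratio = 10^(−0.4 Δm) = 10^(−0.4 × 7.55) = 10^-3.020 = 9.550×10^-4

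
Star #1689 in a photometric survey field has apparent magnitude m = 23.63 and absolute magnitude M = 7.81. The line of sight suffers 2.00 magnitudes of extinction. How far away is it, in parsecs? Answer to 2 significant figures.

d ≈ 5800 pc

m − M = 5 log₁₀(d/10 pc) + A  ⇒  23.63 − (7.81) − 2.00 = 5 log₁₀(d/10)
13.820 = 5 log₁₀(d/10)
log₁₀ d = (m − M − A)/5 + 1 = 3.7640
d = 10^3.7640 = 5808 pc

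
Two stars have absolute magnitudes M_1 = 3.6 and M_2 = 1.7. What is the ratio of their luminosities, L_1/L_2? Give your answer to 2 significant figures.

L_1/L_2 ≈ 0.17

ΔM = M_1 − M_2 = 1.9
L_1/L_2 = 10^(−0.4 ΔM) = 10^-0.760 = 0.1738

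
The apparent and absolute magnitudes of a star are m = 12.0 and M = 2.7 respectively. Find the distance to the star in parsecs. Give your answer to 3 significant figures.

d ≈ 724 pc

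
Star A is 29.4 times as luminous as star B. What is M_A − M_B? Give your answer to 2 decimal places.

M_A − M_B ≈ -3.67

Pogson: ΔM = −2.5 log₁₀(ratio) = −2.5 log₁₀(29.4) = −2.5 × 1.4683 = -3.671
Star A is brighter, so it has the smaller magnitude: the difference is negative.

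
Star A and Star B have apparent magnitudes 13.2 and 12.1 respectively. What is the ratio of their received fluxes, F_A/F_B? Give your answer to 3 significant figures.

Δm = 13.2 − (12.1) = 1.1
Flux ratio = 10^(−0.4 Δm) = 10^(−0.4 × 1.1) = 10^-0.440 = 0.3631

F_A/F_B ≈ 0.363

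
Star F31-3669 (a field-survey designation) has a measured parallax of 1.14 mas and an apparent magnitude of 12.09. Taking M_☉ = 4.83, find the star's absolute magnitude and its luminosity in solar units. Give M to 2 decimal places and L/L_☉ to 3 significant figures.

d = 1/p = 1000/1.14 mas = 877.2 pc
M = m − 5 log₁₀ d + 5 = 12.09 − 5·2.9431 + 5 = 2.375
M − M_☉ = 2.375 − 4.83 = -2.455
L/L_☉ = 10^(−0.4 × -2.455) = 9.598

M ≈ 2.37; L/L_☉ ≈ 9.60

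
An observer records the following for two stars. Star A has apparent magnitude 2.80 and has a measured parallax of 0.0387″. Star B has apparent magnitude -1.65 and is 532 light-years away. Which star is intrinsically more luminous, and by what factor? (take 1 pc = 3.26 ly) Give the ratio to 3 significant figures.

Star B is more luminous, by a factor of 2400.

Star A: d = 1/p = 1/0.0387″ = 25.84 pc
Star A: M = m − 5 log₁₀ d + 5 = 2.80 − 5·1.4123 + 5 = 0.739
Star B: d = 532 ly / 3.26 = 163.2 pc
Star B: M = m − 5 log₁₀ d + 5 = -1.65 − 5·2.2127 + 5 = -7.713
ΔM = M_A − M_B = 0.739 − (-7.713) = 8.452; smaller M is more luminous → Star B.
L ratio = 10^(0.4 |ΔM|) = 10^3.381 = 2403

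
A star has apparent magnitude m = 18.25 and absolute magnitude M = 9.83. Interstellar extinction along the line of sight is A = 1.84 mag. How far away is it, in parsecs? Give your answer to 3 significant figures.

d ≈ 207 pc

m − M = 5 log₁₀(d/10 pc) + A  ⇒  18.25 − (9.83) − 1.84 = 5 log₁₀(d/10)
6.580 = 5 log₁₀(d/10)
log₁₀ d = (m − M − A)/5 + 1 = 2.3160
d = 10^2.3160 = 207.0 pc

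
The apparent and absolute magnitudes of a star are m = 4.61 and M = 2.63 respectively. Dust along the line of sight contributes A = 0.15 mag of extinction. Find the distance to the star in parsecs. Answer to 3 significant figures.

d ≈ 23.2 pc

m − M = 5 log₁₀(d/10 pc) + A  ⇒  4.61 − (2.63) − 0.15 = 5 log₁₀(d/10)
1.830 = 5 log₁₀(d/10)
log₁₀ d = (m − M − A)/5 + 1 = 1.3660
d = 10^1.3660 = 23.23 pc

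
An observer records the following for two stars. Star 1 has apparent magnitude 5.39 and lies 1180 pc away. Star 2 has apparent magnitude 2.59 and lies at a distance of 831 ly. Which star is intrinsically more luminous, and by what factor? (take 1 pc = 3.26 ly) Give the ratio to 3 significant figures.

Star 1 is more luminous, by a factor of 1.63.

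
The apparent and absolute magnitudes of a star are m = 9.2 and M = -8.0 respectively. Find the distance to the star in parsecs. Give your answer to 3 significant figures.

d ≈ 27500 pc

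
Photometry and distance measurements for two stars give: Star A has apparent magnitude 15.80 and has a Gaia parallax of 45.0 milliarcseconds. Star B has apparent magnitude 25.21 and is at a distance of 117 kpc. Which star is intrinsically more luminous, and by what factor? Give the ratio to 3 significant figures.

Star A: p = 45.0 mas = 0.0450″ → d = 1/p = 22.22 pc
Star A: M = m − 5 log₁₀ d + 5 = 15.80 − 5·1.3468 + 5 = 14.066
Star B: d = 117 kpc = 117000 pc
Star B: M = m − 5 log₁₀ d + 5 = 25.21 − 5·5.0682 + 5 = 4.869
ΔM = M_A − M_B = 14.066 − (4.869) = 9.197; smaller M is more luminous → Star B.
L ratio = 10^(0.4 |ΔM|) = 10^3.679 = 4773

Star B is more luminous, by a factor of 4770.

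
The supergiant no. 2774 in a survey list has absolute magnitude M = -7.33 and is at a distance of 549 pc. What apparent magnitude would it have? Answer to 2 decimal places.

m = M + 5 log₁₀ d − 5 = -7.33 + 5·2.7396 − 5 = 1.368

m ≈ 1.37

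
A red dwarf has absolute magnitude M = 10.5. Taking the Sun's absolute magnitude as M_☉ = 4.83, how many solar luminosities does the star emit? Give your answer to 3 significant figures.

M − M_☉ = 10.5 − 4.83 = 5.670
L/L_☉ = 10^(−0.4 (M − M_☉)) = 10^-2.268 = 5.395×10^-3

L/L_☉ ≈ 5.40×10^-3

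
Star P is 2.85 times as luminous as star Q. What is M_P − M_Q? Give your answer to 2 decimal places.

M_P − M_Q ≈ -1.14

Pogson: ΔM = −2.5 log₁₀(ratio) = −2.5 log₁₀(2.85) = −2.5 × 0.4548 = -1.137
Star P is brighter, so it has the smaller magnitude: the difference is negative.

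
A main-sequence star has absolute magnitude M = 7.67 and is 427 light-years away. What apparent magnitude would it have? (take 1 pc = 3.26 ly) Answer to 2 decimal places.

d = 427 ly / 3.26 = 131.0 pc
m = M + 5 log₁₀ d − 5 = 7.67 + 5·2.1172 − 5 = 13.256

m ≈ 13.26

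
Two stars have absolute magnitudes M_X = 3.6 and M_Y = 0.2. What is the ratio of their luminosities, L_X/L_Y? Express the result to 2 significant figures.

L_X/L_Y ≈ 0.044

ΔM = M_X − M_Y = 3.4
L_X/L_Y = 10^(−0.4 ΔM) = 10^-1.360 = 0.04365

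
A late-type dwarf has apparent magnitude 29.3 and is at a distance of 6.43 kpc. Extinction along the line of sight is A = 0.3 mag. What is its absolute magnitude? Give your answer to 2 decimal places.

d = 6.43 kpc = 6430 pc
5 log₁₀(d/10 pc) = 5 log₁₀(6430) − 5 = 14.041
M = m − 5 log₁₀(d/10) − A = 29.3 − 14.041 − 0.3 = 14.959

M ≈ 14.96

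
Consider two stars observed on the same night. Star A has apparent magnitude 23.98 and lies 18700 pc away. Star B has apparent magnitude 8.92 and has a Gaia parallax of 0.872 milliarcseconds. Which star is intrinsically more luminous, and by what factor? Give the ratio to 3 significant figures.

Star B is more luminous, by a factor of 3970.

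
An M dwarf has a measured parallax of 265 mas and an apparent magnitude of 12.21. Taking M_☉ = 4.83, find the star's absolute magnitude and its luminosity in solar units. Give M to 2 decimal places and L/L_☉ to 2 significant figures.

M ≈ 14.33; L/L_☉ ≈ 1.6×10^-4

d = 1/p = 1000/265 mas = 3.774 pc
M = m − 5 log₁₀ d + 5 = 12.21 − 5·0.5768 + 5 = 14.326
M − M_☉ = 14.326 − 4.83 = 9.496
L/L_☉ = 10^(−0.4 × 9.496) = 1.590×10^-4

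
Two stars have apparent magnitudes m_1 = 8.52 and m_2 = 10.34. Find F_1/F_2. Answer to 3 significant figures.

Δm = 8.52 − (10.34) = -1.82
Flux ratio = 10^(−0.4 Δm) = 10^(−0.4 × -1.82) = 10^0.728 = 5.346

F_1/F_2 ≈ 5.35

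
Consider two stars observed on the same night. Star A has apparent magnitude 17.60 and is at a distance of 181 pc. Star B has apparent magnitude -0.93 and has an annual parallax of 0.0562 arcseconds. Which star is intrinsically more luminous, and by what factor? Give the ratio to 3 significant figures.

Star B is more luminous, by a factor of 250000.

Star A: M = m − 5 log₁₀ d + 5 = 17.60 − 5·2.2577 + 5 = 11.312
Star B: d = 1/p = 1/0.0562″ = 17.79 pc
Star B: M = m − 5 log₁₀ d + 5 = -0.93 − 5·1.2503 + 5 = -2.181
ΔM = M_A − M_B = 11.312 − (-2.181) = 13.493; smaller M is more luminous → Star B.
L ratio = 10^(0.4 |ΔM|) = 10^5.397 = 249600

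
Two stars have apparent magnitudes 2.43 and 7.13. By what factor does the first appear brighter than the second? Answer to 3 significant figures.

Magnitude difference = -4.70
Flux ratio = 10^(−0.4 Δm) = 10^(−0.4 × -4.70) = 10^1.880 = 75.86

75.9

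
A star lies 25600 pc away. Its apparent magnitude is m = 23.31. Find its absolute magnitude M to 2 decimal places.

5 log₁₀(d/10 pc) = 5 log₁₀(25600) − 5 = 17.041
M = m − 5 log₁₀(d/10) = 23.31 − 17.041 = 6.269

M ≈ 6.27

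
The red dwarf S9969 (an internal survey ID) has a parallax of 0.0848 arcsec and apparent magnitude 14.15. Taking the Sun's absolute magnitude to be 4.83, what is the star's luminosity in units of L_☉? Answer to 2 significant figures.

L/L_☉ ≈ 2.6×10^-4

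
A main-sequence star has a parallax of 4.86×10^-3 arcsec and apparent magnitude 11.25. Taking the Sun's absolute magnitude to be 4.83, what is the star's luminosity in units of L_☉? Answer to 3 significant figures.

L/L_☉ ≈ 1.14

d = 1/p = 1/4.86×10^-3″ = 205.8 pc
M = m − 5 log₁₀ d + 5 = 11.25 − 5·2.3134 + 5 = 4.683
M − M_☉ = 4.683 − 4.83 = -0.147
L/L_☉ = 10^(−0.4 × -0.147) = 1.145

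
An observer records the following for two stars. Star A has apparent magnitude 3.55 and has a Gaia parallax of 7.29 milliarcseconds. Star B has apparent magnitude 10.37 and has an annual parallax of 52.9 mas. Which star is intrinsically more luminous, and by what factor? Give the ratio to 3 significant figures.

Star A: p = 7.29 mas = 7.29×10^-3″ → d = 1/p = 137.2 pc
Star A: M = m − 5 log₁₀ d + 5 = 3.55 − 5·2.1373 + 5 = -2.136
Star B: p = 52.9 mas = 0.0529″ → d = 1/p = 18.90 pc
Star B: M = m − 5 log₁₀ d + 5 = 10.37 − 5·1.2765 + 5 = 8.987
ΔM = M_A − M_B = -2.136 − (8.987) = -11.124; smaller M is more luminous → Star A.
L ratio = 10^(0.4 |ΔM|) = 10^4.449 = 28150

Star A is more luminous, by a factor of 28100.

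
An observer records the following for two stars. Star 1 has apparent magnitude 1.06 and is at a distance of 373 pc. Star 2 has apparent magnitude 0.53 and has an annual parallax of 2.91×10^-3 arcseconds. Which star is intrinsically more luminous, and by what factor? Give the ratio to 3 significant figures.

Star 1: M = m − 5 log₁₀ d + 5 = 1.06 − 5·2.5717 + 5 = -6.799
Star 2: d = 1/p = 1/2.91×10^-3″ = 343.6 pc
Star 2: M = m − 5 log₁₀ d + 5 = 0.53 − 5·2.5361 + 5 = -7.151
ΔM = M_1 − M_2 = -6.799 − (-7.151) = 0.352; smaller M is more luminous → Star 2.
L ratio = 10^(0.4 |ΔM|) = 10^0.141 = 1.383

Star 2 is more luminous, by a factor of 1.38.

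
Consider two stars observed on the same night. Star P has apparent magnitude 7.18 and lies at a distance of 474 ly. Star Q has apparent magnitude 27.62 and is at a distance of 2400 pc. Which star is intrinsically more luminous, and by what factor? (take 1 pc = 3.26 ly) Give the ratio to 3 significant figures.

Star P is more luminous, by a factor of 550000.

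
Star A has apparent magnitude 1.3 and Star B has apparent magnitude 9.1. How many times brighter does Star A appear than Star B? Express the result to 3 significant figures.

Δm = 1.3 − (9.1) = -7.8
Flux ratio = 10^(−0.4 Δm) = 10^(−0.4 × -7.8) = 10^3.120 = 1318

1320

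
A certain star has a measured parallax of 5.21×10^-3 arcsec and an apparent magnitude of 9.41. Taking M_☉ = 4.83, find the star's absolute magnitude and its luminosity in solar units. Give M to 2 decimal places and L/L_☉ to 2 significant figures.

d = 1/p = 1/5.21×10^-3″ = 191.9 pc
M = m − 5 log₁₀ d + 5 = 9.41 − 5·2.2832 + 5 = 2.994
M − M_☉ = 2.994 − 4.83 = -1.836
L/L_☉ = 10^(−0.4 × -1.836) = 5.424

M ≈ 2.99; L/L_☉ ≈ 5.4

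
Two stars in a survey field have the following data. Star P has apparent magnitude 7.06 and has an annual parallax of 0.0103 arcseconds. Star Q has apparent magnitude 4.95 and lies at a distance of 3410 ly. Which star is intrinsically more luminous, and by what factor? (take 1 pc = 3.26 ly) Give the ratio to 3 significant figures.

Star Q is more luminous, by a factor of 810.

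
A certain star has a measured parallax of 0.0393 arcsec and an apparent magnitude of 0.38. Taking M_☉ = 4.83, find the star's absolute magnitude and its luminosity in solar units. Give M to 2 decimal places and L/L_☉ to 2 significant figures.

M ≈ -1.65; L/L_☉ ≈ 390

d = 1/p = 1/0.0393″ = 25.45 pc
M = m − 5 log₁₀ d + 5 = 0.38 − 5·1.4056 + 5 = -1.648
M − M_☉ = -1.648 − 4.83 = -6.478
L/L_☉ = 10^(−0.4 × -6.478) = 390.1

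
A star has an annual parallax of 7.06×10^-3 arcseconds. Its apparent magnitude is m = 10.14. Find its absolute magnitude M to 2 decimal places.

M ≈ 4.38

d = 1/p = 1/7.06×10^-3″ = 141.6 pc
5 log₁₀(d/10 pc) = 5 log₁₀(141.6) − 5 = 5.756
M = m − 5 log₁₀(d/10) = 10.14 − 5.756 = 4.384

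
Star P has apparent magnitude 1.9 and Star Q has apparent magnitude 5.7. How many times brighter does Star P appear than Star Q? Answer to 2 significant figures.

Magnitude difference = -3.8
Flux ratio = 10^(−0.4 Δm) = 10^(−0.4 × -3.8) = 10^1.520 = 33.11

33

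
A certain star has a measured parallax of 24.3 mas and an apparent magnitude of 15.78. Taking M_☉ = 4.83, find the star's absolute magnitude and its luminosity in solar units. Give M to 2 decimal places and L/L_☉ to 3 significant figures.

d = 1/p = 1000/24.3 mas = 41.15 pc
M = m − 5 log₁₀ d + 5 = 15.78 − 5·1.6144 + 5 = 12.708
M − M_☉ = 12.708 − 4.83 = 7.878
L/L_☉ = 10^(−0.4 × 7.878) = 7.060×10^-4

M ≈ 12.71; L/L_☉ ≈ 7.06×10^-4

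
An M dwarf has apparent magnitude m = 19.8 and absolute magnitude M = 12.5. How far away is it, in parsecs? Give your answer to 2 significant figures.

μ = m − M = 7.300
m − M = 5 log₁₀ d − 5
log₁₀ d = (m − M)/5 + 1 = 2.4600
d = 10^2.4600 = 288.4 pc

d ≈ 290 pc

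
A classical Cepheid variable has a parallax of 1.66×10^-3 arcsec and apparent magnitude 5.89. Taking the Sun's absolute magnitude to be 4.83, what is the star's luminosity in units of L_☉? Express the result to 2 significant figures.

L/L_☉ ≈ 1400

d = 1/p = 1/1.66×10^-3″ = 602.4 pc
M = m − 5 log₁₀ d + 5 = 5.89 − 5·2.7799 + 5 = -3.009
M − M_☉ = -3.009 − 4.83 = -7.839
L/L_☉ = 10^(−0.4 × -7.839) = 1367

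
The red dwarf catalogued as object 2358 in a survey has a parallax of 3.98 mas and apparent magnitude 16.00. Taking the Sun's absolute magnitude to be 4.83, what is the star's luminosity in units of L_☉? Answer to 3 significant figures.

L/L_☉ ≈ 0.0215

d = 1/p = 1000/3.98 mas = 251.3 pc
M = m − 5 log₁₀ d + 5 = 16.00 − 5·2.4001 + 5 = 8.999
M − M_☉ = 8.999 − 4.83 = 4.169
L/L_☉ = 10^(−0.4 × 4.169) = 0.02149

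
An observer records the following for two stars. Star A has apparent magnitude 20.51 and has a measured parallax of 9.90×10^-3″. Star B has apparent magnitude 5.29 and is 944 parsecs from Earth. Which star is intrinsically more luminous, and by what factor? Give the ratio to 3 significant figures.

Star A: d = 1/p = 1/9.90×10^-3″ = 101.0 pc
Star A: M = m − 5 log₁₀ d + 5 = 20.51 − 5·2.0044 + 5 = 15.488
Star B: M = m − 5 log₁₀ d + 5 = 5.29 − 5·2.9750 + 5 = -4.585
ΔM = M_A − M_B = 15.488 − (-4.585) = 20.073; smaller M is more luminous → Star B.
L ratio = 10^(0.4 |ΔM|) = 10^8.029 = 1.070×10^8

Star B is more luminous, by a factor of 1.07×10^8.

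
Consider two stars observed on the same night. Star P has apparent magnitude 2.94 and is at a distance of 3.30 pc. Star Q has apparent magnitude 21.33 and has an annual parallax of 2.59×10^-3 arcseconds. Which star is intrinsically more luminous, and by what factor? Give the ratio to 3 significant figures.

Star P is more luminous, by a factor of 1660.

Star P: M = m − 5 log₁₀ d + 5 = 2.94 − 5·0.5185 + 5 = 5.347
Star Q: d = 1/p = 1/2.59×10^-3″ = 386.1 pc
Star Q: M = m − 5 log₁₀ d + 5 = 21.33 − 5·2.5867 + 5 = 13.396
ΔM = M_P − M_Q = 5.347 − (13.396) = -8.049; smaller M is more luminous → Star P.
L ratio = 10^(0.4 |ΔM|) = 10^3.220 = 1658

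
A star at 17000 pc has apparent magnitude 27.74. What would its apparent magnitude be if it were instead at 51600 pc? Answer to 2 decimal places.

Flux ∝ 1/d², so Δm = 5 log₁₀(d₂/d₁) = 5 log₁₀(51600/17000) = 2.411
m₂ = m₁ + Δm = 27.74 + (2.411) = 30.151

m ≈ 30.15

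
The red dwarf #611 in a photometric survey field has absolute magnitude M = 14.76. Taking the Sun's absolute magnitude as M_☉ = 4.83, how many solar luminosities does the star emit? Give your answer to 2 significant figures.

L/L_☉ ≈ 1.1×10^-4

M − M_☉ = 14.76 − 4.83 = 9.930
L/L_☉ = 10^(−0.4 (M − M_☉)) = 10^-3.972 = 1.067×10^-4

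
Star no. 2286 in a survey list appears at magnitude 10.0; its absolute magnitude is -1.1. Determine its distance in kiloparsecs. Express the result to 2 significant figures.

d ≈ 1.7 kpc

Distance modulus: m − M = 10.0 − (-1.1) = 11.100
m − M = 5 log₁₀ d − 5
log₁₀ d = (m − M)/5 + 1 = 3.2200
d = 10^3.2200 = 1660 pc
= 1.660 kpc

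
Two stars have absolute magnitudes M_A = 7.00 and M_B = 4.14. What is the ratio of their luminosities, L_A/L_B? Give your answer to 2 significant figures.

L_A/L_B ≈ 0.072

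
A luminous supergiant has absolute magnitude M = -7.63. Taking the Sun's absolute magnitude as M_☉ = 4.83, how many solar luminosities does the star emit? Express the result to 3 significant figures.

L/L_☉ ≈ 96400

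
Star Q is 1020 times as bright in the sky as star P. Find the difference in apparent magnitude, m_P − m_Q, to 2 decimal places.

m_P − m_Q ≈ 7.52

Pogson: Δm = −2.5 log₁₀(ratio) = −2.5 log₁₀(1020) = −2.5 × 3.0086 = -7.522
Star Q is brighter so has the smaller magnitude: m_P − m_Q is positive.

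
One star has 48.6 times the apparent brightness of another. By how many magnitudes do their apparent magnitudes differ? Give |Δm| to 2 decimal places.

|Δm| ≈ 4.22

Pogson: Δm = −2.5 log₁₀(ratio) = −2.5 log₁₀(48.6) = −2.5 × 1.6866 = -4.217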